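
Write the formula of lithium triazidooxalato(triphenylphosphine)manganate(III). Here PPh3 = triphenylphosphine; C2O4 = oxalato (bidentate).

Li2[Mn(C2O4)(N3)3(PPh3)]

Ligands: 1 triphenylphosphine (PPh3, neutral), 1 oxalato (C2O4, -2), 3 azido (N3, -1). Ligand charge sum = -5.
With Mn in oxidation state +3, the complex ion is [Mn...]^2−.
Charge balance with lithium (+1) requires 1 complex ion per 2 lithium.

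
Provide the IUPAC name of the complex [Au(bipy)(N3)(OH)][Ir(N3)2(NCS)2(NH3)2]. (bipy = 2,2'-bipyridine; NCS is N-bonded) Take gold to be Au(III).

Au is given as +3; the cation's ligand charges sum to -2, so the complex cation is 1+.
A 1:1 salt means the anion carries the equal and opposite charge, 1−.
Anion: ligand charges sum to -4; for the ion to be 1−, Ir = +3.

azido(2,2'-bipyridine)hydroxogold(III) diamminediazidodiisothiocyanatoiridate(III)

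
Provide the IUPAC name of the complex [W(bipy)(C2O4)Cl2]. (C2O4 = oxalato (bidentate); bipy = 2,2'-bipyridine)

(2,2'-bipyridine)dichlorooxalatotungsten(IV)

There is no counter-ion, so the complex is neutral overall.
Ligand charges: 1×oxalato (-2 each), 1×2,2'-bipyridine (neutral), 2×chloro (-1 each); total -4. So W + (-4) = 0, giving W = +4.
Ligands are named alphabetically: bipyridine before chloro before oxalato.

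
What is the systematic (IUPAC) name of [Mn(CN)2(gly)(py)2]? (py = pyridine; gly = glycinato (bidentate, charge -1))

There is no counter-ion, so the complex is neutral overall.
Ligand charges: 2×pyridine (neutral), 1×glycinato (-1 each), 2×cyano (-1 each); total -3. So Mn + (-3) = 0, giving Mn = +3.
Ligands are named alphabetically: cyano before glycinato before pyridine.

dicyano(glycinato)bis(pyridine)manganese(III)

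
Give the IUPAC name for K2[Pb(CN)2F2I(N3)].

potassium azidodicyanodifluoroiodoplumbate(IV)

The 2 potassium counter-ions carry a total charge of +2, so each complex ion is 2−.
Ligand charges: 2×fluoro (-1 each), 1×iodo (-1 each), 1×azido (-1 each), 2×cyano (-1 each); total -6. So Pb + (-6) = 2−, giving Pb = +4.
The complex ion is anionic, so lead takes the -ate form plumbate(IV).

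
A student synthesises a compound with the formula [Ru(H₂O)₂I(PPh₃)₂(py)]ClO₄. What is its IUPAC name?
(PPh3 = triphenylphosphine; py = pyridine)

diaquaiodo(pyridine)bis(triphenylphosphine)ruthenium(II) perchlorate

The 1 perchlorate counter-ion carries a total charge of -1, so each complex ion is 1+.
Ligand charges: 2×triphenylphosphine (neutral), 2×aqua (neutral), 1×iodo (-1 each), 1×pyridine (neutral); total -1. So Ru + (-1) = 1+, giving Ru = +2.
Ligands are named alphabetically: aqua before iodo before pyridine before triphenylphosphine.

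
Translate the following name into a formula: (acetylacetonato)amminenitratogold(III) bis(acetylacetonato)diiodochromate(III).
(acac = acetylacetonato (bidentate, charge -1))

Cation [Au…]: ligand charges -2, Au(III) ⇒ ion charge 1+.
Anion [Cr…]: ligand charges -4, Cr(III) ⇒ ion charge 1−.
One 1+ cation balances one 1− anion.

[Au(acac)(NH3)(NO3)][Cr(acac)2I2]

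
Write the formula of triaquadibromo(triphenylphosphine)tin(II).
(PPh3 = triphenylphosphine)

Ligands: 1 triphenylphosphine (PPh3, neutral), 2 bromo (Br, -1), 3 aqua (H2O, neutral). Ligand charge sum = -2.
With Sn in oxidation state +2, the complex ion is [Sn...].

[SnBr2(H2O)3(PPh3)]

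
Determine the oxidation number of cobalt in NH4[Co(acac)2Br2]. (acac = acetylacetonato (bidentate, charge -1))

1 ammonium outside the brackets (+1 each) → the complex ion is 1−.
Ligand charges: 2×Br = -2; 2×acac = -2; sum -4.
Co + (-4) = 1− ⇒ Co is +3.

+3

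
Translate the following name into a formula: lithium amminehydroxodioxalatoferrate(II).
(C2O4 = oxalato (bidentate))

Li3[Fe(C2O4)2(NH3)(OH)]

Ligands: 1 ammine (NH3, neutral), 1 hydroxo (OH, -1), 2 oxalato (C2O4, -2). Ligand charge sum = -5.
Charge balance with lithium (+1) requires 1 complex ion per 3 lithium.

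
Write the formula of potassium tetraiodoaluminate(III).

Ligands: 4 iodo (I, -1). Ligand charge sum = -4.
With Al in oxidation state +3, the complex ion is [Al...]^1−.
Charge balance with potassium (+1) requires 1 complex ion per 1 potassium.

K[AlI4]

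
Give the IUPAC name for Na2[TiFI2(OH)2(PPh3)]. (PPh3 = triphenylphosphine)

sodium fluorodihydroxodiiodo(triphenylphosphine)titanate(III)

The 2 sodium counter-ions carry a total charge of +2, so each complex ion is 2−.
Ligand charges: 2×hydroxo (-1 each), 1×triphenylphosphine (neutral), 1×fluoro (-1 each), 2×iodo (-1 each); total -5. So Ti + (-5) = 2−, giving Ti = +3.
The complex ion is anionic, so titanium takes the -ate form titanate(III).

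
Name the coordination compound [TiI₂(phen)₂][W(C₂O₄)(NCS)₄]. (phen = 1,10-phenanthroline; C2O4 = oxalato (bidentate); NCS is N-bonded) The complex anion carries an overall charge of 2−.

Both ions are complex: the cation is named first with the plain metal name, the anion second with the -ate form; each ion's ligands are alphabetised independently.
The complex anion is given as 2−; its ligand charges sum to -6, so W = +4.
A 1:1 salt means the cation carries the equal and opposite charge, 2+.
Cation: ligand charges sum to -2; for the ion to be 2+, Ti = +4.

diiodobis(1,10-phenanthroline)titanium(IV) tetraisothiocyanatooxalatotungstate(IV)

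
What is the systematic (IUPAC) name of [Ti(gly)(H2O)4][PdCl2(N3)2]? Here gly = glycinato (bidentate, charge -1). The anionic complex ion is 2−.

tetraaqua(glycinato)titanium(III) diazidodichloropalladate(II)

The complex anion is given as 2−; its ligand charges sum to -4, so Pd = +2.
A 1:1 salt means the cation carries the equal and opposite charge, 2+.
Cation: ligand charges sum to -1; for the ion to be 2+, Ti = +3.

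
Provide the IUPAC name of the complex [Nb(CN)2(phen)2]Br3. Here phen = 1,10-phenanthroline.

The 3 bromide counter-ions carry a total charge of -3, so each complex ion is 3+.
Ligand charges: 2×cyano (-1 each), 2×1,10-phenanthroline (neutral); total -2. So Nb + (-2) = 3+, giving Nb = +5.
Ligands are named alphabetically: cyano before phenanthroline.

dicyanobis(1,10-phenanthroline)niobium(V) bromide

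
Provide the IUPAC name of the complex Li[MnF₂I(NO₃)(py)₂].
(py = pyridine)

lithium difluoroiodonitratobis(pyridine)manganate(III)

The 1 lithium counter-ion carries a total charge of +1, so each complex ion is 1−.
Ligand charges: 2×pyridine (neutral), 2×fluoro (-1 each), 1×iodo (-1 each), 1×nitrato (-1 each); total -4. So Mn + (-4) = 1−, giving Mn = +3.
The complex ion is anionic, so manganese takes the -ate form manganate(III).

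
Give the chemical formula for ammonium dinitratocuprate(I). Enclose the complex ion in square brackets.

NH4[Cu(NO3)2]

Ligands: 2 nitrato (NO3, -1). Ligand charge sum = -2.
With Cu in oxidation state +1, the complex ion is [Cu...]^1−.
Charge balance with ammonium (+1) requires 1 complex ion per 1 ammonium.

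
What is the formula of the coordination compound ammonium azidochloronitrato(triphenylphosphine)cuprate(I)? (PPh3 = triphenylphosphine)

Ligands: 1 nitrato (NO3, -1), 1 triphenylphosphine (PPh3, neutral), 1 chloro (Cl, -1), 1 azido (N3, -1). Ligand charge sum = -3.
With Cu in oxidation state +1, the complex ion is [Cu...]^2−.
Charge balance with ammonium (+1) requires 1 complex ion per 2 ammonium.

(NH4)2[CuCl(N3)(NO3)(PPh3)]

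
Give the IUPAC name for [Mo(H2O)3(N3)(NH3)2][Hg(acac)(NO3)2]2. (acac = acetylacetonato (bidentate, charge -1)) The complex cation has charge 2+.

Both ions are complex: the cation is named first with the plain metal name, the anion second with the -ate form; each ion's ligands are alphabetised independently.
The complex cation is given as 2+; its ligand charges sum to -1, so Mo = +3.
With 2 anions per cation, each anion must be 2/2 = 1−.
Anion: ligand charges sum to -3; for the ion to be 1−, Hg = +2.

diamminetriaquaazidomolybdenum(III) (acetylacetonato)dinitratomercurate(II)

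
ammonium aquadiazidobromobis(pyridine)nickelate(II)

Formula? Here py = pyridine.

Ligands: 1 bromo (Br, -1), 1 aqua (H2O, neutral), 2 pyridine (py, neutral), 2 azido (N3, -1). Ligand charge sum = -3.
With Ni in oxidation state +2, the complex ion is [Ni...]^1−.
Charge balance with ammonium (+1) requires 1 complex ion per 1 ammonium.

NH4[NiBr(H2O)(N3)2(py)2]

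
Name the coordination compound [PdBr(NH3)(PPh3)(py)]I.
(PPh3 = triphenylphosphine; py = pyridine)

amminebromo(pyridine)(triphenylphosphine)palladium(II) iodide

The 1 iodide counter-ion carries a total charge of -1, so each complex ion is 1+.
Ligand charges: 1×triphenylphosphine (neutral), 1×pyridine (neutral), 1×bromo (-1 each), 1×ammine (neutral); total -1. So Pd + (-1) = 1+, giving Pd = +2.
Ligands are named alphabetically: ammine before bromo before pyridine before triphenylphosphine.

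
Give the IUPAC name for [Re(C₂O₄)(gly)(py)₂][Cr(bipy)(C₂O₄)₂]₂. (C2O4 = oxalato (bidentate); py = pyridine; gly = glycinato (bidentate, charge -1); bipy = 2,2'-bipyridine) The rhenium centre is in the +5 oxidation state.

(glycinato)oxalatobis(pyridine)rhenium(V) (2,2'-bipyridine)dioxalatochromate(III)

Both ions are complex: the cation is named first with the plain metal name, the anion second with the -ate form; each ion's ligands are alphabetised independently.
Re is given as +5; the cation's ligand charges sum to -3, so the complex cation is 2+.
With 2 anions per cation, each anion must be 2/2 = 1−.
Anion: ligand charges sum to -4; for the ion to be 1−, Cr = +3.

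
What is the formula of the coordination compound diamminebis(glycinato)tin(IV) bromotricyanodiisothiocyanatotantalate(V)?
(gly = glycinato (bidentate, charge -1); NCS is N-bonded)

Cation [Sn…]: ligand charges -2, Sn(IV) ⇒ ion charge 2+.
Anion [Ta…]: ligand charges -6, Ta(V) ⇒ ion charge 1−.
One 2+ cation requires 2 of the 1− anion.

[Sn(gly)2(NH3)2][TaBr(CN)3(NCS)2]2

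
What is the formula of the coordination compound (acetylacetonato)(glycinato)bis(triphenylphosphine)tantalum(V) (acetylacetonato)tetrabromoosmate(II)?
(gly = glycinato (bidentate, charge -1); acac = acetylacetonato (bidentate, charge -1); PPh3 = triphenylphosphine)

[Ta(acac)(gly)(PPh3)2][Os(acac)Br4]

Cation [Ta…]: ligand charges -2, Ta(V) ⇒ ion charge 3+.
Anion [Os…]: ligand charges -5, Os(II) ⇒ ion charge 3−.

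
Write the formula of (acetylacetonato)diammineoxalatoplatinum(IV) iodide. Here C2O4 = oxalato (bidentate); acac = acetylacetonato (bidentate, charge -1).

[Pt(acac)(C2O4)(NH3)2]I

Ligands: 1 oxalato (C2O4, -2), 2 ammine (NH3, neutral), 1 acetylacetonato (acac, -1). Ligand charge sum = -3.
With Pt in oxidation state +4, the complex ion is [Pt...]^1+.
Charge balance with iodide (-1) requires 1 complex ion per 1 iodide.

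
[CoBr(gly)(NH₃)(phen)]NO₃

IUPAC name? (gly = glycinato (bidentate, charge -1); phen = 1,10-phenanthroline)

amminebromo(glycinato)(1,10-phenanthroline)cobalt(III) nitrate

The 1 nitrate counter-ion carries a total charge of -1, so each complex ion is 1+.
Ligand charges: 1×ammine (neutral), 1×bromo (-1 each), 1×glycinato (-1 each), 1×1,10-phenanthroline (neutral); total -2. So Co + (-2) = 1+, giving Co = +3.
Ligands are named alphabetically: ammine before bromo before glycinato before phenanthroline.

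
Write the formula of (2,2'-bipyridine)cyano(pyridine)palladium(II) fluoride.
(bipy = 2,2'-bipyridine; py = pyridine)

Ligands: 1 cyano (CN, -1), 1 2,2'-bipyridine (bipy, neutral), 1 pyridine (py, neutral). Ligand charge sum = -1.
With Pd in oxidation state +2, the complex ion is [Pd...]^1+.
Charge balance with fluoride (-1) requires 1 complex ion per 1 fluoride.

[Pd(bipy)(CN)(py)]F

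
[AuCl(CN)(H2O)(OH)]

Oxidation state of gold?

+3

No counter-ion: the bracketed complex is neutral.
Ligand charges: 1×Cl = -1; 1×H2O neutral; 1×OH = -1; 1×CN = -1; sum -3.
Au + (-3) = 0 ⇒ Au is +3.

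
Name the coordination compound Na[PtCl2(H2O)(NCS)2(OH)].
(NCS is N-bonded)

The 1 sodium counter-ion carries a total charge of +1, so each complex ion is 1−.
Ligand charges: 2×isothiocyanato (-1 each), 2×chloro (-1 each), 1×hydroxo (-1 each), 1×aqua (neutral); total -5. So Pt + (-5) = 1−, giving Pt = +4.
Ligands are named alphabetically: aqua before chloro before hydroxo before isothiocyanato.
The complex ion is anionic, so platinum takes the -ate form platinate(IV).

sodium aquadichlorohydroxodiisothiocyanatoplatinate(IV)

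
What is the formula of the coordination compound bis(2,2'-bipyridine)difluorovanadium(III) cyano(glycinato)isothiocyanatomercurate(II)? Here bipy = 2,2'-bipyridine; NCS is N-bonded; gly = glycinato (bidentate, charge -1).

Cation [V…]: ligand charges -2, V(III) ⇒ ion charge 1+.
Anion [Hg…]: ligand charges -3, Hg(II) ⇒ ion charge 1−.
One 1+ cation balances one 1− anion.

[V(bipy)2F2][Hg(CN)(gly)(NCS)]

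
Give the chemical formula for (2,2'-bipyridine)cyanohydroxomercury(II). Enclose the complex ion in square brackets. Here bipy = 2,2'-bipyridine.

Ligands: 1 hydroxo (OH, -1), 1 cyano (CN, -1), 1 2,2'-bipyridine (bipy, neutral). Ligand charge sum = -2.
With Hg in oxidation state +2, the complex ion is [Hg...].

[Hg(bipy)(CN)(OH)]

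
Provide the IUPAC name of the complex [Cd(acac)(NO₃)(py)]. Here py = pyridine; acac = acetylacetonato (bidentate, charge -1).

There is no counter-ion, so the complex is neutral overall.
Ligand charges: 1×nitrato (-1 each), 1×pyridine (neutral), 1×acetylacetonato (-1 each); total -2. So Cd + (-2) = 0, giving Cd = +2.
Ligands are named alphabetically: acetylacetonato before nitrato before pyridine.

(acetylacetonato)nitrato(pyridine)cadmium(II)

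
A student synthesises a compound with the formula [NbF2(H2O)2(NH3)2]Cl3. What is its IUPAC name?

The 3 chloride counter-ions carry a total charge of -3, so each complex ion is 3+.
Ligand charges: 2×ammine (neutral), 2×fluoro (-1 each), 2×aqua (neutral); total -2. So Nb + (-2) = 3+, giving Nb = +5.
Ligands are named alphabetically: ammine before aqua before fluoro.

diamminediaquadifluoroniobium(V) chloride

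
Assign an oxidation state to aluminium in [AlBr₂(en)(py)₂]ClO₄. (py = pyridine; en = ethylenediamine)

1 perchlorate outside the brackets (-1 each) → the complex ion is 1+.
Ligand charges: 2×py neutral; 1×en neutral; 2×Br = -2; sum -2.
Al + (-2) = 1+ ⇒ Al is +3.

+3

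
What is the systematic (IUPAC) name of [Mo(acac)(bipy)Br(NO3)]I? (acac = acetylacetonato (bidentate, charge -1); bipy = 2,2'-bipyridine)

The 1 iodide counter-ion carries a total charge of -1, so each complex ion is 1+.
Ligand charges: 1×acetylacetonato (-1 each), 1×nitrato (-1 each), 1×2,2'-bipyridine (neutral), 1×bromo (-1 each); total -3. So Mo + (-3) = 1+, giving Mo = +4.
Ligands are named alphabetically: acetylacetonato before bipyridine before bromo before nitrato.

(acetylacetonato)(2,2'-bipyridine)bromonitratomolybdenum(IV) iodide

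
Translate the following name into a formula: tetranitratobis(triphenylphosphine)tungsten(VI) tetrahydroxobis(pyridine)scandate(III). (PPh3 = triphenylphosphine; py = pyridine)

[W(NO3)4(PPh3)2][Sc(OH)4(py)2]2

Cation [W…]: ligand charges -4, W(VI) ⇒ ion charge 2+.
Anion [Sc…]: ligand charges -4, Sc(III) ⇒ ion charge 1−.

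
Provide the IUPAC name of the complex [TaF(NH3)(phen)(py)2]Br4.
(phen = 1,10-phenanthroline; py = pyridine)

amminefluoro(1,10-phenanthroline)bis(pyridine)tantalum(V) bromide

The 4 bromide counter-ions carry a total charge of -4, so each complex ion is 4+.
Ligand charges: 1×ammine (neutral), 1×1,10-phenanthroline (neutral), 1×fluoro (-1 each), 2×pyridine (neutral); total -1. So Ta + (-1) = 4+, giving Ta = +5.
Ligands are named alphabetically: ammine before fluoro before phenanthroline before pyridine.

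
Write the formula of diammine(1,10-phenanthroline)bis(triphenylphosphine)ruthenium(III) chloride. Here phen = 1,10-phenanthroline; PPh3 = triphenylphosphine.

[Ru(NH3)2(phen)(PPh3)2]Cl3

Ligands: 2 ammine (NH3, neutral), 1 1,10-phenanthroline (phen, neutral), 2 triphenylphosphine (PPh3, neutral). Ligand charge sum = 0.
With Ru in oxidation state +3, the complex ion is [Ru...]^3+.
Charge balance with chloride (-1) requires 1 complex ion per 3 chloride.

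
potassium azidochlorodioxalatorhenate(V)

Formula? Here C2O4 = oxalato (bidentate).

K[Re(C2O4)2Cl(N3)]

Ligands: 1 azido (N3, -1), 1 chloro (Cl, -1), 2 oxalato (C2O4, -2). Ligand charge sum = -6.
With Re in oxidation state +5, the complex ion is [Re...]^1−.
Charge balance with potassium (+1) requires 1 complex ion per 1 potassium.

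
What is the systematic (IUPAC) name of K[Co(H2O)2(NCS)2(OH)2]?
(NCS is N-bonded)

potassium diaquadihydroxodiisothiocyanatocobaltate(III)

The 1 potassium counter-ion carries a total charge of +1, so each complex ion is 1−.
Ligand charges: 2×hydroxo (-1 each), 2×aqua (neutral), 2×isothiocyanato (-1 each); total -4. So Co + (-4) = 1−, giving Co = +3.
The complex ion is anionic, so cobalt takes the -ate form cobaltate(III).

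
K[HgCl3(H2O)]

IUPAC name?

The 1 potassium counter-ion carries a total charge of +1, so each complex ion is 1−.
Ligand charges: 3×chloro (-1 each), 1×aqua (neutral); total -3. So Hg + (-3) = 1−, giving Hg = +2.
Ligands are named alphabetically: aqua before chloro.
The complex ion is anionic, so mercury takes the -ate form mercurate(II).

potassium aquatrichloromercurate(II)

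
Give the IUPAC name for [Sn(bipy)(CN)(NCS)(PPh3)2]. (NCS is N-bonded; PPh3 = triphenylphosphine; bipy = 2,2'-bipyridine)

There is no counter-ion, so the complex is neutral overall.
Ligand charges: 1×isothiocyanato (-1 each), 1×cyano (-1 each), 2×triphenylphosphine (neutral), 1×2,2'-bipyridine (neutral); total -2. So Sn + (-2) = 0, giving Sn = +2.
Ligands are named alphabetically: bipyridine before cyano before isothiocyanato before triphenylphosphine.

(2,2'-bipyridine)cyanoisothiocyanatobis(triphenylphosphine)tin(II)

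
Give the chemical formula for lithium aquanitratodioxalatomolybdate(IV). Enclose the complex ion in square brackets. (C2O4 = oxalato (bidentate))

Ligands: 1 aqua (H2O, neutral), 1 nitrato (NO3, -1), 2 oxalato (C2O4, -2). Ligand charge sum = -5.
With Mo in oxidation state +4, the complex ion is [Mo...]^1−.
Charge balance with lithium (+1) requires 1 complex ion per 1 lithium.

Li[Mo(C2O4)2(H2O)(NO3)]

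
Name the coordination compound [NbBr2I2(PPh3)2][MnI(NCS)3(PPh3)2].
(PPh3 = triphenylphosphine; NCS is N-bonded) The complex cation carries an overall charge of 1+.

dibromodiiodobis(triphenylphosphine)niobium(V) iodotriisothiocyanatobis(triphenylphosphine)manganate(III)

The complex cation is given as 1+; its ligand charges sum to -4, so Nb = +5.
A 1:1 salt means the anion carries the equal and opposite charge, 1−.
Anion: ligand charges sum to -4; for the ion to be 1−, Mn = +3.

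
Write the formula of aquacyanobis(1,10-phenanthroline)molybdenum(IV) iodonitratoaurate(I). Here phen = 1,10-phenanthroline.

[Mo(CN)(H2O)(phen)2][AuI(NO3)]3

Cation [Mo…]: ligand charges -1, Mo(IV) ⇒ ion charge 3+.
Anion [Au…]: ligand charges -2, Au(I) ⇒ ion charge 1−.
One 3+ cation requires 3 of the 1− anion.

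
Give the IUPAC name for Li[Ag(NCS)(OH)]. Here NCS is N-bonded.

lithium hydroxoisothiocyanatoargentate(I)

The 1 lithium counter-ion carries a total charge of +1, so each complex ion is 1−.
Ligand charges: 1×hydroxo (-1 each), 1×isothiocyanato (-1 each); total -2. So Ag + (-2) = 1−, giving Ag = +1.
The complex ion is anionic, so silver takes the -ate form argentate(I).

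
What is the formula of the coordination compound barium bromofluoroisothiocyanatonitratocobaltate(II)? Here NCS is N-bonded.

Ligands: 1 isothiocyanato (NCS, -1), 1 fluoro (F, -1), 1 bromo (Br, -1), 1 nitrato (NO3, -1). Ligand charge sum = -4.
With Co in oxidation state +2, the complex ion is [Co...]^2−.
Charge balance with barium (+2) requires 1 complex ion per 1 barium.

Ba[CoBrF(NCS)(NO3)]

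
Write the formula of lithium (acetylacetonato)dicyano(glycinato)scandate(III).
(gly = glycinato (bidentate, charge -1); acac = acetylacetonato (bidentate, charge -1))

Li[Sc(acac)(CN)2(gly)]

Ligands: 1 glycinato (gly, -1), 1 acetylacetonato (acac, -1), 2 cyano (CN, -1). Ligand charge sum = -4.
With Sc in oxidation state +3, the complex ion is [Sc...]^1−.
Charge balance with lithium (+1) requires 1 complex ion per 1 lithium.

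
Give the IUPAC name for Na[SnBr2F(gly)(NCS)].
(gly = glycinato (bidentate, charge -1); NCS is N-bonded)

sodium dibromofluoro(glycinato)isothiocyanatostannate(IV)

The 1 sodium counter-ion carries a total charge of +1, so each complex ion is 1−.
Ligand charges: 1×glycinato (-1 each), 1×fluoro (-1 each), 1×isothiocyanato (-1 each), 2×bromo (-1 each); total -5. So Sn + (-5) = 1−, giving Sn = +4.
Ligands are named alphabetically: bromo before fluoro before glycinato before isothiocyanato.
The complex ion is anionic, so tin takes the -ate form stannate(IV).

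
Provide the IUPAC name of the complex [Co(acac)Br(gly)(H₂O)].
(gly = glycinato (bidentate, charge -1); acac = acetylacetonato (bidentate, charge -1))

There is no counter-ion, so the complex is neutral overall.
Ligand charges: 1×aqua (neutral), 1×glycinato (-1 each), 1×bromo (-1 each), 1×acetylacetonato (-1 each); total -3. So Co + (-3) = 0, giving Co = +3.
Ligands are named alphabetically: acetylacetonato before aqua before bromo before glycinato.

(acetylacetonato)aquabromo(glycinato)cobalt(III)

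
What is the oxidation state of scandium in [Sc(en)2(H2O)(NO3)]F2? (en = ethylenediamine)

2 fluoride outside the brackets (-1 each) → the complex ion is 2+.
Ligand charges: 1×H2O neutral; 1×NO3 = -1; 2×en neutral; sum -1.
Sc + (-1) = 2+ ⇒ Sc is +3.

+3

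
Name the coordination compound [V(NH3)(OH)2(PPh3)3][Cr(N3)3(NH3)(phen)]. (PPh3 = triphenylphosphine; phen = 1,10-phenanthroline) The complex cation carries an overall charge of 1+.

amminedihydroxotris(triphenylphosphine)vanadium(III) amminetriazido(1,10-phenanthroline)chromate(II)

Both ions are complex: the cation is named first with the plain metal name, the anion second with the -ate form; each ion's ligands are alphabetised independently.
The complex cation is given as 1+; its ligand charges sum to -2, so V = +3.
A 1:1 salt means the anion carries the equal and opposite charge, 1−.
Anion: ligand charges sum to -3; for the ion to be 1−, Cr = +2.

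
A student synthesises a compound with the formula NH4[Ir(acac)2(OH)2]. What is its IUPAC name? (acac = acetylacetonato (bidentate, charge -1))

ammonium bis(acetylacetonato)dihydroxoiridate(III)

The 1 ammonium counter-ion carries a total charge of +1, so each complex ion is 1−.
Ligand charges: 2×acetylacetonato (-1 each), 2×hydroxo (-1 each); total -4. So Ir + (-4) = 1−, giving Ir = +3.
The complex ion is anionic, so iridium takes the -ate form iridate(III).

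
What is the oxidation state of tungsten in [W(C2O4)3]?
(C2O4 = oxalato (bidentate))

+6

No counter-ion: the bracketed complex is neutral.
Ligand charges: 3×C2O4 = -6; sum -6.
W + (-6) = 0 ⇒ W is +6.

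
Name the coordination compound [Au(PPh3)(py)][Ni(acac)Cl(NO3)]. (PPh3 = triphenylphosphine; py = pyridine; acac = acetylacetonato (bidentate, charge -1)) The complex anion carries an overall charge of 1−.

The complex anion is given as 1−; its ligand charges sum to -3, so Ni = +2.
A 1:1 salt means the cation carries the equal and opposite charge, 1+.
Cation: ligand charges sum to 0; for the ion to be 1+, Au = +1.

(pyridine)(triphenylphosphine)gold(I) (acetylacetonato)chloronitratonickelate(II)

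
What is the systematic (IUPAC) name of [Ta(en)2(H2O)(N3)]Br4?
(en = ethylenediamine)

The 4 bromide counter-ions carry a total charge of -4, so each complex ion is 4+.
Ligand charges: 2×ethylenediamine (neutral), 1×azido (-1 each), 1×aqua (neutral); total -1. So Ta + (-1) = 4+, giving Ta = +5.
Ligands are named alphabetically: aqua before azido before ethylenediamine.

aquaazidobis(ethylenediamine)tantalum(V) bromide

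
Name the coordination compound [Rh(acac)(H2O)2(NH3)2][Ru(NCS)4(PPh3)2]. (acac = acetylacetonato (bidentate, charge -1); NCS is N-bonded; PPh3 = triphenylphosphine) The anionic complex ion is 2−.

(acetylacetonato)diamminediaquarhodium(III) tetraisothiocyanatobis(triphenylphosphine)ruthenate(II)

The complex anion is given as 2−; its ligand charges sum to -4, so Ru = +2.
A 1:1 salt means the cation carries the equal and opposite charge, 2+.
Cation: ligand charges sum to -1; for the ion to be 2+, Rh = +3.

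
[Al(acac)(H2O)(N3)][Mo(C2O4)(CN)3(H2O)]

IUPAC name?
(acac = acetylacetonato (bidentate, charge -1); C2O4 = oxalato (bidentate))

(acetylacetonato)aquaazidoaluminium(III) aquatricyanooxalatomolybdate(IV)

Aluminium is always +3 in its complexes; the cation's ligand charges sum to -2, so the complex cation is 1+.
A 1:1 salt means the anion carries the equal and opposite charge, 1−.
Anion: ligand charges sum to -5; for the ion to be 1−, Mo = +4.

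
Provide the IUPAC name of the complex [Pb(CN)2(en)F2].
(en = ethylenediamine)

There is no counter-ion, so the complex is neutral overall.
Ligand charges: 1×ethylenediamine (neutral), 2×fluoro (-1 each), 2×cyano (-1 each); total -4. So Pb + (-4) = 0, giving Pb = +4.
Ligands are named alphabetically: cyano before ethylenediamine before fluoro.

dicyano(ethylenediamine)difluorolead(IV)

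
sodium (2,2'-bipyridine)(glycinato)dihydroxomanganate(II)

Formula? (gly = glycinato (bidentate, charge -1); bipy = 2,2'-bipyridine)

Na[Mn(bipy)(gly)(OH)2]

Ligands: 2 hydroxo (OH, -1), 1 glycinato (gly, -1), 1 2,2'-bipyridine (bipy, neutral). Ligand charge sum = -3.
Charge balance with sodium (+1) requires 1 complex ion per 1 sodium.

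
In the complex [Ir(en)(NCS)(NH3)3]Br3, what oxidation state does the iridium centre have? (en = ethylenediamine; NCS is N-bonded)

+4

3 bromide outside the brackets (-1 each) → the complex ion is 3+.
Ligand charges: 3×NH3 neutral; 1×en neutral; 1×NCS = -1; sum -1.
Ir + (-1) = 3+ ⇒ Ir is +4.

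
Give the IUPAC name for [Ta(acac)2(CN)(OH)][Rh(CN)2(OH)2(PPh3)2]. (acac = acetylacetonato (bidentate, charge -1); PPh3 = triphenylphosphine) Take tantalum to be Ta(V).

Both ions are complex: the cation is named first with the plain metal name, the anion second with the -ate form; each ion's ligands are alphabetised independently.
Ta is given as +5; the cation's ligand charges sum to -4, so the complex cation is 1+.
A 1:1 salt means the anion carries the equal and opposite charge, 1−.
Anion: ligand charges sum to -4; for the ion to be 1−, Rh = +3.

bis(acetylacetonato)cyanohydroxotantalum(V) dicyanodihydroxobis(triphenylphosphine)rhodate(III)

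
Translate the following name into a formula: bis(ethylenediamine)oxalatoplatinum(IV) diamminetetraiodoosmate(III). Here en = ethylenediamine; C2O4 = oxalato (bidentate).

Cation [Pt…]: ligand charges -2, Pt(IV) ⇒ ion charge 2+.
Anion [Os…]: ligand charges -4, Os(III) ⇒ ion charge 1−.

[Pt(C2O4)(en)2][OsI4(NH3)2]2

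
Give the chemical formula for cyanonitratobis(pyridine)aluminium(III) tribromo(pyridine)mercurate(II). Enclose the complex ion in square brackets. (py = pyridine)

Cation [Al…]: ligand charges -2, Al(III) ⇒ ion charge 1+.
Anion [Hg…]: ligand charges -3, Hg(II) ⇒ ion charge 1−.
One 1+ cation balances one 1− anion.

[Al(CN)(NO3)(py)2][HgBr3(py)]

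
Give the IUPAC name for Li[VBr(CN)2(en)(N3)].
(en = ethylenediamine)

lithium azidobromodicyano(ethylenediamine)vanadate(III)

The 1 lithium counter-ion carries a total charge of +1, so each complex ion is 1−.
Ligand charges: 2×cyano (-1 each), 1×azido (-1 each), 1×ethylenediamine (neutral), 1×bromo (-1 each); total -4. So V + (-4) = 1−, giving V = +3.
Ligands are named alphabetically: azido before bromo before cyano before ethylenediamine.
The complex ion is anionic, so vanadium takes the -ate form vanadate(III).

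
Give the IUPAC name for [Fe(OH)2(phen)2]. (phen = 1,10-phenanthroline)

There is no counter-ion, so the complex is neutral overall.
Ligand charges: 2×hydroxo (-1 each), 2×1,10-phenanthroline (neutral); total -2. So Fe + (-2) = 0, giving Fe = +2.
Ligands are named alphabetically: hydroxo before phenanthroline.

dihydroxobis(1,10-phenanthroline)iron(II)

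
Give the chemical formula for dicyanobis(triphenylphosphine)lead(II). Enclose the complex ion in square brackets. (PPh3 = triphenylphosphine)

Ligands: 2 cyano (CN, -1), 2 triphenylphosphine (PPh3, neutral). Ligand charge sum = -2.
With Pb in oxidation state +2, the complex ion is [Pb...].

[Pb(CN)2(PPh3)2]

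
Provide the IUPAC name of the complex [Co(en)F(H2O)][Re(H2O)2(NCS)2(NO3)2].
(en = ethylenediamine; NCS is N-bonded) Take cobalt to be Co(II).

aqua(ethylenediamine)fluorocobalt(II) diaquadiisothiocyanatodinitratorhenate(III)

Both ions are complex: the cation is named first with the plain metal name, the anion second with the -ate form; each ion's ligands are alphabetised independently.
Co is given as +2; the cation's ligand charges sum to -1, so the complex cation is 1+.
A 1:1 salt means the anion carries the equal and opposite charge, 1−.
Anion: ligand charges sum to -4; for the ion to be 1−, Re = +3.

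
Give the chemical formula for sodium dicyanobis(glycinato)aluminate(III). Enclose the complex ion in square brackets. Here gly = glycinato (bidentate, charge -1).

Na[Al(CN)2(gly)2]

Ligands: 2 cyano (CN, -1), 2 glycinato (gly, -1). Ligand charge sum = -4.
With Al in oxidation state +3, the complex ion is [Al...]^1−.
Charge balance with sodium (+1) requires 1 complex ion per 1 sodium.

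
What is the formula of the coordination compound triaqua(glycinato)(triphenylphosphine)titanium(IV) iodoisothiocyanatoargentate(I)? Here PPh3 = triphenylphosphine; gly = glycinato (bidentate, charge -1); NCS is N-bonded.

Cation [Ti…]: ligand charges -1, Ti(IV) ⇒ ion charge 3+.
Anion [Ag…]: ligand charges -2, Ag(I) ⇒ ion charge 1−.
One 3+ cation requires 3 of the 1− anion.

[Ti(gly)(H2O)3(PPh3)][AgI(NCS)]3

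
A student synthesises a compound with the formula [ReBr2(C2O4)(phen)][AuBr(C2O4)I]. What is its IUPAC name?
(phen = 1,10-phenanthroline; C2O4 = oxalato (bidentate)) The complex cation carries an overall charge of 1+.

dibromooxalato(1,10-phenanthroline)rhenium(V) bromoiodooxalatoaurate(III)

The complex cation is given as 1+; its ligand charges sum to -4, so Re = +5.
A 1:1 salt means the anion carries the equal and opposite charge, 1−.
Anion: ligand charges sum to -4; for the ion to be 1−, Au = +3.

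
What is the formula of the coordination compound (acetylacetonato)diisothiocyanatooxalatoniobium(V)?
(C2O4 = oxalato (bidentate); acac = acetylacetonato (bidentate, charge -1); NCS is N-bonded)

Ligands: 1 oxalato (C2O4, -2), 1 acetylacetonato (acac, -1), 2 isothiocyanato (NCS, -1). Ligand charge sum = -5.
With Nb in oxidation state +5, the complex ion is [Nb...].

[Nb(acac)(C2O4)(NCS)2]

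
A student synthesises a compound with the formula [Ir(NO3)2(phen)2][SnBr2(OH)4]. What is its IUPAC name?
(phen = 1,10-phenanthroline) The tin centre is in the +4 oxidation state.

Both ions are complex: the cation is named first with the plain metal name, the anion second with the -ate form; each ion's ligands are alphabetised independently.
Sn is given as +4; the anion's ligand charges sum to -6, so the complex anion is 2−.
A 1:1 salt means the cation carries the equal and opposite charge, 2+.
Cation: ligand charges sum to -2; for the ion to be 2+, Ir = +4.

dinitratobis(1,10-phenanthroline)iridium(IV) dibromotetrahydroxostannate(IV)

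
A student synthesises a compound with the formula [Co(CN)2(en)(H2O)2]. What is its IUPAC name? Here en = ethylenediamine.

There is no counter-ion, so the complex is neutral overall.
Ligand charges: 2×aqua (neutral), 1×ethylenediamine (neutral), 2×cyano (-1 each); total -2. So Co + (-2) = 0, giving Co = +2.
Ligands are named alphabetically: aqua before cyano before ethylenediamine.

diaquadicyano(ethylenediamine)cobalt(II)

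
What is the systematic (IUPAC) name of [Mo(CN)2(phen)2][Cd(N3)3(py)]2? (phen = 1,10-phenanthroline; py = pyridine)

Cadmium is always +2 in its complexes; the anion's ligand charges sum to -3, so the complex anion is 1−.
With 2 anions per cation, the cation must be 2×1 = 2+.
Cation: ligand charges sum to -2; for the ion to be 2+, Mo = +4.

dicyanobis(1,10-phenanthroline)molybdenum(IV) triazido(pyridine)cadmate(II)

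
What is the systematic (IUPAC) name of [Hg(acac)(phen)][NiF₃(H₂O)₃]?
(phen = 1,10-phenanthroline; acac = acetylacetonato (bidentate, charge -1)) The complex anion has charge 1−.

(acetylacetonato)(1,10-phenanthroline)mercury(II) triaquatrifluoronickelate(II)

Both ions are complex: the cation is named first with the plain metal name, the anion second with the -ate form; each ion's ligands are alphabetised independently.
The complex anion is given as 1−; its ligand charges sum to -3, so Ni = +2.
A 1:1 salt means the cation carries the equal and opposite charge, 1+.
Cation: ligand charges sum to -1; for the ion to be 1+, Hg = +2.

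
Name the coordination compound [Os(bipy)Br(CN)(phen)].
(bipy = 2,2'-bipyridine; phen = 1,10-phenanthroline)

There is no counter-ion, so the complex is neutral overall.
Ligand charges: 1×bromo (-1 each), 1×2,2'-bipyridine (neutral), 1×cyano (-1 each), 1×1,10-phenanthroline (neutral); total -2. So Os + (-2) = 0, giving Os = +2.
Ligands are named alphabetically: bipyridine before bromo before cyano before phenanthroline.

(2,2'-bipyridine)bromocyano(1,10-phenanthroline)osmium(II)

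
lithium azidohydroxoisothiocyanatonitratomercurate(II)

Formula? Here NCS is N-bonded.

Li2[Hg(N3)(NCS)(NO3)(OH)]

Ligands: 1 nitrato (NO3, -1), 1 hydroxo (OH, -1), 1 isothiocyanato (NCS, -1), 1 azido (N3, -1). Ligand charge sum = -4.
With Hg in oxidation state +2, the complex ion is [Hg...]^2−.
Charge balance with lithium (+1) requires 1 complex ion per 2 lithium.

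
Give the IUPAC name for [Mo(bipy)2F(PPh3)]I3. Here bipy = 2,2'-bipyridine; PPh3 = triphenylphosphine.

bis(2,2'-bipyridine)fluoro(triphenylphosphine)molybdenum(IV) iodide

The 3 iodide counter-ions carry a total charge of -3, so each complex ion is 3+.
Ligand charges: 1×fluoro (-1 each), 2×2,2'-bipyridine (neutral), 1×triphenylphosphine (neutral); total -1. So Mo + (-1) = 3+, giving Mo = +4.
Ligands are named alphabetically: bipyridine before fluoro before triphenylphosphine.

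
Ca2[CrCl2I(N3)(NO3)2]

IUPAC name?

The 2 calcium counter-ions carry a total charge of +4, so each complex ion is 4−.
Ligand charges: 1×azido (-1 each), 2×nitrato (-1 each), 2×chloro (-1 each), 1×iodo (-1 each); total -6. So Cr + (-6) = 4−, giving Cr = +2.
The complex ion is anionic, so chromium takes the -ate form chromate(II).

calcium azidodichloroiododinitratochromate(II)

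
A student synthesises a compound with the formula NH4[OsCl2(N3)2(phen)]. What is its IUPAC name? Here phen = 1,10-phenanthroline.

ammonium diazidodichloro(1,10-phenanthroline)osmate(III)

The 1 ammonium counter-ion carries a total charge of +1, so each complex ion is 1−.
Ligand charges: 2×azido (-1 each), 2×chloro (-1 each), 1×1,10-phenanthroline (neutral); total -4. So Os + (-4) = 1−, giving Os = +3.
Ligands are named alphabetically: azido before chloro before phenanthroline.
The complex ion is anionic, so osmium takes the -ate form osmate(III).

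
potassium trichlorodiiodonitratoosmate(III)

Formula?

K3[OsCl3I2(NO3)]

Ligands: 3 chloro (Cl, -1), 2 iodo (I, -1), 1 nitrato (NO3, -1). Ligand charge sum = -6.
With Os in oxidation state +3, the complex ion is [Os...]^3−.
Charge balance with potassium (+1) requires 1 complex ion per 3 potassium.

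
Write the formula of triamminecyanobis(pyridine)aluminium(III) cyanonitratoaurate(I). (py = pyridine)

Cation [Al…]: ligand charges -1, Al(III) ⇒ ion charge 2+.
Anion [Au…]: ligand charges -2, Au(I) ⇒ ion charge 1−.

[Al(CN)(NH3)3(py)2][Au(CN)(NO3)]2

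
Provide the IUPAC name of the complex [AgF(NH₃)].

amminefluorosilver(I)

There is no counter-ion, so the complex is neutral overall.
Ligand charges: 1×ammine (neutral), 1×fluoro (-1 each); total -1. So Ag + (-1) = 0, giving Ag = +1.
Ligands are named alphabetically: ammine before fluoro.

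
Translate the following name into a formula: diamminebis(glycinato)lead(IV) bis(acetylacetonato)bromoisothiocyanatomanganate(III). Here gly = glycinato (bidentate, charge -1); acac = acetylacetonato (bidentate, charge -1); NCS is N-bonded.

Cation [Pb…]: ligand charges -2, Pb(IV) ⇒ ion charge 2+.
Anion [Mn…]: ligand charges -4, Mn(III) ⇒ ion charge 1−.
One 2+ cation requires 2 of the 1− anion.

[Pb(gly)2(NH3)2][Mn(acac)2Br(NCS)]2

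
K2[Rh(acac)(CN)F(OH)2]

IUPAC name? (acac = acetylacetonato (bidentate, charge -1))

potassium (acetylacetonato)cyanofluorodihydroxorhodate(III)

The 2 potassium counter-ions carry a total charge of +2, so each complex ion is 2−.
Ligand charges: 2×hydroxo (-1 each), 1×fluoro (-1 each), 1×cyano (-1 each), 1×acetylacetonato (-1 each); total -5. So Rh + (-5) = 2−, giving Rh = +3.
The complex ion is anionic, so rhodium takes the -ate form rhodate(III).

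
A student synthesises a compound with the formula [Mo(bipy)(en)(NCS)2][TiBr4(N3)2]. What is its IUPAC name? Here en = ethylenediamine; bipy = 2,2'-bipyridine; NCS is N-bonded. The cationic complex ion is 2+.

(2,2'-bipyridine)(ethylenediamine)diisothiocyanatomolybdenum(IV) diazidotetrabromotitanate(IV)

Both ions are complex: the cation is named first with the plain metal name, the anion second with the -ate form; each ion's ligands are alphabetised independently.
The complex cation is given as 2+; its ligand charges sum to -2, so Mo = +4.
A 1:1 salt means the anion carries the equal and opposite charge, 2−.
Anion: ligand charges sum to -6; for the ion to be 2−, Ti = +4.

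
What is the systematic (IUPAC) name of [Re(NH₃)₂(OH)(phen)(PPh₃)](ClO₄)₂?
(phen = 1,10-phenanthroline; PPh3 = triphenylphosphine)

diamminehydroxo(1,10-phenanthroline)(triphenylphosphine)rhenium(III) perchlorate

The 2 perchlorate counter-ions carry a total charge of -2, so each complex ion is 2+.
Ligand charges: 1×1,10-phenanthroline (neutral), 1×triphenylphosphine (neutral), 2×ammine (neutral), 1×hydroxo (-1 each); total -1. So Re + (-1) = 2+, giving Re = +3.
Ligands are named alphabetically: ammine before hydroxo before phenanthroline before triphenylphosphine.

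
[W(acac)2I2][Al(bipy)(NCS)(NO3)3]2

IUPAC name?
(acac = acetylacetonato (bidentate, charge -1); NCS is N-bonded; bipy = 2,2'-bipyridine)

bis(acetylacetonato)diiodotungsten(VI) (2,2'-bipyridine)isothiocyanatotrinitratoaluminate(III)

Aluminium is always +3 in its complexes; the anion's ligand charges sum to -4, so the complex anion is 1−.
With 2 anions per cation, the cation must be 2×1 = 2+.
Cation: ligand charges sum to -4; for the ion to be 2+, W = +6.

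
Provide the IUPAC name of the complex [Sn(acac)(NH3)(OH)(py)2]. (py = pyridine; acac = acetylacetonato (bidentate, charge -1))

There is no counter-ion, so the complex is neutral overall.
Ligand charges: 2×pyridine (neutral), 1×acetylacetonato (-1 each), 1×ammine (neutral), 1×hydroxo (-1 each); total -2. So Sn + (-2) = 0, giving Sn = +2.
Ligands are named alphabetically: acetylacetonato before ammine before hydroxo before pyridine.

(acetylacetonato)amminehydroxobis(pyridine)tin(II)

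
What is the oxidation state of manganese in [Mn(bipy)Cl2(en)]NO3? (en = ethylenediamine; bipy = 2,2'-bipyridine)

+3

1 nitrate outside the brackets (-1 each) → the complex ion is 1+.
Ligand charges: 1×en neutral; 1×bipy neutral; 2×Cl = -2; sum -2.
Mn + (-2) = 1+ ⇒ Mn is +3.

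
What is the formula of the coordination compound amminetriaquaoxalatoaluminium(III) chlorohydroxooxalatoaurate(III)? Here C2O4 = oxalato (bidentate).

[Al(C2O4)(H2O)3(NH3)][Au(C2O4)Cl(OH)]

Cation [Al…]: ligand charges -2, Al(III) ⇒ ion charge 1+.
Anion [Au…]: ligand charges -4, Au(III) ⇒ ion charge 1−.
One 1+ cation balances one 1− anion.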